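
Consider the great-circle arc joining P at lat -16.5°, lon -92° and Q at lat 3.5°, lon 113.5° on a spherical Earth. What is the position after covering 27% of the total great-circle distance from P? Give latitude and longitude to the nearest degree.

≈ lat -28°, lon -135°

The haversine formula gives a central angle δ ≈ 2.649 rad (151.8°) between the endpoints.
Interpolate at f = 0.27 with slerp weights a = sin((1−f)δ)/sin δ ≈ 1.977, b = sin(fδ)/sin δ ≈ 1.387.
p = a·p₁ + b·p₂ ≈ (-0.618, -0.625, -0.477); φ = arcsin(p_z) ≈ -28.48°, λ = atan2(p_y, p_x) ≈ -134.69°.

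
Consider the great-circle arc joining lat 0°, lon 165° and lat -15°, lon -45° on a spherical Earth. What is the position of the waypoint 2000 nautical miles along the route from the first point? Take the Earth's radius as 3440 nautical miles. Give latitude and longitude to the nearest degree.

≈ lat -15°, lon -165°

Write both endpoints as unit vectors p₁, p₂ with components (cos φ cos λ, cos φ sin λ, sin φ).
The central angle between the endpoints is δ = arccos(p₁·p₂) ≈ 2.562 rad (146.8°). The total great-circle distance is δ·R ≈ 2.562 × 3440 ≈ 8812 nmi, so the target fraction is f = 2000/8812 ≈ 0.227.
Interpolate at f ≈ 0.227 with slerp weights a = sin((1−f)δ)/sin δ ≈ 1.674, b = sin(fδ)/sin δ ≈ 1.002.
p = a·p₁ + b·p₂ ≈ (-0.933, -0.251, -0.259); φ = arcsin(p_z) ≈ -15.03°, λ = atan2(p_y, p_x) ≈ -164.92°.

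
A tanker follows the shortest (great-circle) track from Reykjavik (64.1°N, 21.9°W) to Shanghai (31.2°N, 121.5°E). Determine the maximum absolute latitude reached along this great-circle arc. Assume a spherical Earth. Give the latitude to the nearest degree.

The great circle lies in the plane with unit normal n̂ = (p₁ × p₂)/|p₁ × p₂|.
Here n̂_z ≈ +0.226; the vertex latitude is φ_max = arccos|n̂_z| ≈ 76.9°.
Check via Clairaut: cos φ_max = |cos φ₁| · sin C = cos(64.1°)·sin(31.1°) ≈ 0.226, again giving ≈ 76.9°.

≈ 77°N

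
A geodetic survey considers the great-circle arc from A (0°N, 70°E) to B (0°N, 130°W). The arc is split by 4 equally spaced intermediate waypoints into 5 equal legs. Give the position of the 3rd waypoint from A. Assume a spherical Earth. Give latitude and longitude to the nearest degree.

≈ (0°N, 166°E)

The haversine formula gives a central angle δ ≈ 2.793 rad (160.0°) between the endpoints.
Interpolate at f = 3/5 with slerp weights a = sin((1−f)δ)/sin δ ≈ 2.628, b = sin(fδ)/sin δ ≈ 2.908.
p = a·p₁ + b·p₂ ≈ (-0.970, 0.242, 0.000); φ = arcsin(p_z) ≈ 0.00°, λ = atan2(p_y, p_x) ≈ 166.00°.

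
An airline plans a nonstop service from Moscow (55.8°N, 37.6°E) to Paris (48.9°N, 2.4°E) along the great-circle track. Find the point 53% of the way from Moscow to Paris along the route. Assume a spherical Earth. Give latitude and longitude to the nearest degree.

Write both endpoints as unit vectors p₁, p₂ with components (cos φ cos λ, cos φ sin λ, sin φ).
The central angle between the endpoints is δ = arccos(p₁·p₂) ≈ 0.389 rad (22.3°).
Interpolate at f = 0.53 with slerp weights a = sin((1−f)δ)/sin δ ≈ 0.479, b = sin(fδ)/sin δ ≈ 0.540.
p = a·p₁ + b·p₂ ≈ (0.568, 0.179, 0.803); φ = arcsin(p_z) ≈ 53.44°, λ = atan2(p_y, p_x) ≈ 17.52°.

≈ (53°N, 18°E)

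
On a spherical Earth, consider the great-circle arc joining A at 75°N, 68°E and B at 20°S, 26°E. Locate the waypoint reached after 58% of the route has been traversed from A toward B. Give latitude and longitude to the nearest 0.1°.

≈ 20.8°N, 33.1°E

Convert each endpoint to a unit vector on the sphere (x = cos φ cos λ, y = cos φ sin λ, z = sin φ).
The central angle between the endpoints is δ = arccos(p₁·p₂) ≈ 1.721 rad (98.6°).
Interpolate at f = 0.58 with slerp weights a = sin((1−f)δ)/sin δ ≈ 0.669, b = sin(fδ)/sin δ ≈ 0.850.
p = a·p₁ + b·p₂ ≈ (0.783, 0.511, 0.355); φ = arcsin(p_z) ≈ 20.82°, λ = atan2(p_y, p_x) ≈ 33.12°.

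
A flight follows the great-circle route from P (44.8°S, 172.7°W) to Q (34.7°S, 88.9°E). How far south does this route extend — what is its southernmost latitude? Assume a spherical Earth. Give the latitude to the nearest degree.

The great circle lies in the plane with unit normal n̂ = (p₁ × p₂)/|p₁ × p₂|.
Here n̂_z ≈ -0.608; the vertex latitude is φ_max = arccos|n̂_z| ≈ 52.5°.

≈ 53°S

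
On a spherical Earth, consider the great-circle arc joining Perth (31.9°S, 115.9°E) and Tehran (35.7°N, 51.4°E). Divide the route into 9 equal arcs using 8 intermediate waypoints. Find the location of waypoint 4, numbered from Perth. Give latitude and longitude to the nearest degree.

≈ (2°S, 88°E)

Write both endpoints as unit vectors p₁, p₂ with components (cos φ cos λ, cos φ sin λ, sin φ).
The central angle between the endpoints is δ = arccos(p₁·p₂) ≈ 1.582 rad (90.7°).
Interpolate at f = 4/9 with slerp weights a = sin((1−f)δ)/sin δ ≈ 0.770, b = sin(fδ)/sin δ ≈ 0.647.
p = a·p₁ + b·p₂ ≈ (0.042, 0.999, -0.030); φ = arcsin(p_z) ≈ -1.70°, λ = atan2(p_y, p_x) ≈ 87.59°.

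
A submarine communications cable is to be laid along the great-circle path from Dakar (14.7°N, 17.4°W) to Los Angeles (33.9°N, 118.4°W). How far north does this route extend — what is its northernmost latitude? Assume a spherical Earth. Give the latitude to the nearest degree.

≈ 38°N

The great circle lies in the plane with unit normal n̂ = (p₁ × p₂)/|p₁ × p₂|.
Here n̂_z ≈ -0.788; the vertex latitude is φ_max = arccos|n̂_z| ≈ 38.0°.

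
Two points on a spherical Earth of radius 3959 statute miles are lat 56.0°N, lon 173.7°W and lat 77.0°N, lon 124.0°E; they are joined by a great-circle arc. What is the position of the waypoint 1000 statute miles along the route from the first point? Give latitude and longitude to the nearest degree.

≈ lat 69°N, lon 170°E

Write both endpoints as unit vectors p₁, p₂ with components (cos φ cos λ, cos φ sin λ, sin φ).
The central angle between the endpoints is δ = arccos(p₁·p₂) ≈ 0.523 rad (30.0°). The total great-circle distance is δ·R ≈ 0.523 × 3959 ≈ 2071 mi, so the target fraction is f = 1000/2071 ≈ 0.483.
Interpolate at f ≈ 0.483 with slerp weights a = sin((1−f)δ)/sin δ ≈ 0.535, b = sin(fδ)/sin δ ≈ 0.500.
p = a·p₁ + b·p₂ ≈ (-0.360, 0.060, 0.931); φ = arcsin(p_z) ≈ 68.57°, λ = atan2(p_y, p_x) ≈ 170.47°.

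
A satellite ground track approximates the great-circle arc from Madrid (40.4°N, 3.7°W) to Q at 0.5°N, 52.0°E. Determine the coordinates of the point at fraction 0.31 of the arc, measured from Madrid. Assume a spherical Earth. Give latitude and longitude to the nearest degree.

≈ 30°N, 18°E

Write both endpoints as unit vectors p₁, p₂ with components (cos φ cos λ, cos φ sin λ, sin φ).
The central angle between the endpoints is δ = arccos(p₁·p₂) ≈ 1.121 rad (64.2°).
Interpolate at f = 0.31 with slerp weights a = sin((1−f)δ)/sin δ ≈ 0.776, b = sin(fδ)/sin δ ≈ 0.378.
p = a·p₁ + b·p₂ ≈ (0.822, 0.260, 0.506); φ = arcsin(p_z) ≈ 30.41°, λ = atan2(p_y, p_x) ≈ 17.54°.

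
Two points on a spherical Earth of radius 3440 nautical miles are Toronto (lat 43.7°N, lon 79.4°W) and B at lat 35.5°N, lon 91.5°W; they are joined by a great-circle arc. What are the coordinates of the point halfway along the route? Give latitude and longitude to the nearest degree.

From cos δ = sin φ₁ sin φ₂ + cos φ₁ cos φ₂ cos Δλ, the central angle is δ ≈ 0.216 rad (12.4°).
Interpolate at f = 1/2 with slerp weights a = sin((1−f)δ)/sin δ ≈ 0.503, b = sin(fδ)/sin δ ≈ 0.503.
p = a·p₁ + b·p₂ ≈ (0.056, -0.767, 0.640); φ = arcsin(p_z) ≈ 39.76°, λ = atan2(p_y, p_x) ≈ -85.81°.

≈ lat 40°N, lon 86°W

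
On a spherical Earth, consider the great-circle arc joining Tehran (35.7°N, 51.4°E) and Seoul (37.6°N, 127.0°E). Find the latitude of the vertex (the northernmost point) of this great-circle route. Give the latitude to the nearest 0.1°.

≈ 43.3°N

The great circle lies in the plane with unit normal n̂ = (p₁ × p₂)/|p₁ × p₂|.
Here n̂_z ≈ +0.728; the vertex latitude is φ_max = arccos|n̂_z| ≈ 43.3°.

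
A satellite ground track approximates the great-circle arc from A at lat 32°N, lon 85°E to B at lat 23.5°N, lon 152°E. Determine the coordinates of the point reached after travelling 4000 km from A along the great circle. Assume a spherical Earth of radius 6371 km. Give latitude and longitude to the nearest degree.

≈ lat 31°N, lon 127°E

The haversine formula gives a central angle δ ≈ 1.030 rad (59.0°) between the endpoints. The total great-circle distance is δ·R ≈ 1.030 × 6371 ≈ 6559 km, so the target fraction is f = 4000/6559 ≈ 0.610.
Interpolate at f ≈ 0.610 with slerp weights a = sin((1−f)δ)/sin δ ≈ 0.456, b = sin(fδ)/sin δ ≈ 0.685.
p = a·p₁ + b·p₂ ≈ (-0.521, 0.680, 0.515); φ = arcsin(p_z) ≈ 31.00°, λ = atan2(p_y, p_x) ≈ 127.45°.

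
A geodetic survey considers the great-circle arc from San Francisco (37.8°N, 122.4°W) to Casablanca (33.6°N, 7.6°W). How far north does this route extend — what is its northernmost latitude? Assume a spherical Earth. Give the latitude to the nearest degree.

≈ 53°N

The great circle lies in the plane with unit normal n̂ = (p₁ × p₂)/|p₁ × p₂|.
Here n̂_z ≈ +0.599; the vertex latitude is φ_max = arccos|n̂_z| ≈ 53.2°.
Check via Clairaut: cos φ_max = |cos φ₁| · sin C = cos(37.8°)·sin(49.3°) ≈ 0.599, again giving ≈ 53.2°.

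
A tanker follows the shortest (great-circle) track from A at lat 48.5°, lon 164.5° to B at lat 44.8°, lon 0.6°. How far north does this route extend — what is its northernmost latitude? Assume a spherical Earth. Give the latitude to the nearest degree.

The great circle lies in the plane with unit normal n̂ = (p₁ × p₂)/|p₁ × p₂|.
Here n̂_z ≈ -0.131; the vertex latitude is φ_max = arccos|n̂_z| ≈ 82.5°.
Check via Clairaut: cos φ_max = |cos φ₁| · sin C = cos(48.5°)·sin(11.4°) ≈ 0.131, again giving ≈ 82.5°.

≈ 82°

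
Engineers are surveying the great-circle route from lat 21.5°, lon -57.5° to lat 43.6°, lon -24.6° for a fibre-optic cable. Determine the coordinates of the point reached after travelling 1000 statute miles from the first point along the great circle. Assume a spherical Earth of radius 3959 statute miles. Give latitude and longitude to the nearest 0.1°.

From cos δ = sin φ₁ sin φ₂ + cos φ₁ cos φ₂ cos Δλ, the central angle is δ ≈ 0.612 rad (35.1°). The total great-circle distance is δ·R ≈ 0.612 × 3959 ≈ 2423 mi, so the target fraction is f = 1000/2423 ≈ 0.413.
Interpolate at f ≈ 0.413 with slerp weights a = sin((1−f)δ)/sin δ ≈ 0.612, b = sin(fδ)/sin δ ≈ 0.435.
p = a·p₁ + b·p₂ ≈ (0.592, -0.612, 0.524); φ = arcsin(p_z) ≈ 31.62°, λ = atan2(p_y, p_x) ≈ -45.91°.

≈ lat 31.6°, lon -45.9°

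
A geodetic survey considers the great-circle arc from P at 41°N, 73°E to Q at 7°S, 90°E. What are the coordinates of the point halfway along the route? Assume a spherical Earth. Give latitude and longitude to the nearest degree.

≈ 17°N, 83°E

Write both endpoints as unit vectors p₁, p₂ with components (cos φ cos λ, cos φ sin λ, sin φ).
The central angle between the endpoints is δ = arccos(p₁·p₂) ≈ 0.881 rad (50.5°).
Interpolate at f = 1/2 with slerp weights a = sin((1−f)δ)/sin δ ≈ 0.553, b = sin(fδ)/sin δ ≈ 0.553.
p = a·p₁ + b·p₂ ≈ (0.122, 0.948, 0.295); φ = arcsin(p_z) ≈ 17.17°, λ = atan2(p_y, p_x) ≈ 82.67°.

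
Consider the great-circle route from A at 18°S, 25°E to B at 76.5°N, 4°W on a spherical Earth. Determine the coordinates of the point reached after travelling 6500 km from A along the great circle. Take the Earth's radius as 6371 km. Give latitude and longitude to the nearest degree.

The haversine formula gives a central angle δ ≈ 1.677 rad (96.1°) between the endpoints. The total great-circle distance is δ·R ≈ 1.677 × 6371 ≈ 10686 km, so the target fraction is f = 6500/10686 ≈ 0.608.
Interpolate at f ≈ 0.608 with slerp weights a = sin((1−f)δ)/sin δ ≈ 0.614, b = sin(fδ)/sin δ ≈ 0.857.
p = a·p₁ + b·p₂ ≈ (0.729, 0.233, 0.644); φ = arcsin(p_z) ≈ 40.06°, λ = atan2(p_y, p_x) ≈ 17.72°.

≈ 40°N, 18°E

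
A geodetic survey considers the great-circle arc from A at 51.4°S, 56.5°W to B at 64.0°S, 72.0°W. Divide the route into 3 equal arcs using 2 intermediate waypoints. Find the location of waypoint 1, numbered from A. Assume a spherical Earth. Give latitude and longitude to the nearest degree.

From cos δ = sin φ₁ sin φ₂ + cos φ₁ cos φ₂ cos Δλ, the central angle is δ ≈ 0.262 rad (15.0°).
Interpolate at f = 1/3 with slerp weights a = sin((1−f)δ)/sin δ ≈ 0.671, b = sin(fδ)/sin δ ≈ 0.337.
p = a·p₁ + b·p₂ ≈ (0.277, -0.489, -0.827); φ = arcsin(p_z) ≈ -55.79°, λ = atan2(p_y, p_x) ≈ -60.52°.

≈ 56°S, 61°W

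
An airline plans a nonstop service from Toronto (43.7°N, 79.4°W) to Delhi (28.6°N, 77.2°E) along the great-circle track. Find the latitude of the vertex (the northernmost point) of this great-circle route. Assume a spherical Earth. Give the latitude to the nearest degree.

≈ 75°N

The great circle lies in the plane with unit normal n̂ = (p₁ × p₂)/|p₁ × p₂|.
Here n̂_z ≈ +0.260; the vertex latitude is φ_max = arccos|n̂_z| ≈ 74.9°.
Check via Clairaut: cos φ_max = |cos φ₁| · sin C = cos(43.7°)·sin(21.1°) ≈ 0.260, again giving ≈ 74.9°.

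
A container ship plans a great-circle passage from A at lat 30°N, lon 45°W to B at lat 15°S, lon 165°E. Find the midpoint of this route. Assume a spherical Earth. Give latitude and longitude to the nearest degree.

≈ lat 26°N, lon 132°W

Convert each endpoint to a unit vector on the sphere (x = cos φ cos λ, y = cos φ sin λ, z = sin φ).
The central angle between the endpoints is δ = arccos(p₁·p₂) ≈ 2.594 rad (148.6°).
Interpolate at f = 1/2 with slerp weights a = sin((1−f)δ)/sin δ ≈ 1.850, b = sin(fδ)/sin δ ≈ 1.850.
p = a·p₁ + b·p₂ ≈ (-0.593, -0.670, 0.446); φ = arcsin(p_z) ≈ 26.49°, λ = atan2(p_y, p_x) ≈ -131.50°.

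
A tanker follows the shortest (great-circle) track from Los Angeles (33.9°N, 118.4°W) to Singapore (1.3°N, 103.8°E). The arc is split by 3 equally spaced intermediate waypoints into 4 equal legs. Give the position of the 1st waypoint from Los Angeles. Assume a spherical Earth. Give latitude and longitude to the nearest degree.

Write both endpoints as unit vectors p₁, p₂ with components (cos φ cos λ, cos φ sin λ, sin φ).
The central angle between the endpoints is δ = arccos(p₁·p₂) ≈ 2.217 rad (127.0°).
Interpolate at f = 1/4 with slerp weights a = sin((1−f)δ)/sin δ ≈ 1.247, b = sin(fδ)/sin δ ≈ 0.659.
p = a·p₁ + b·p₂ ≈ (-0.650, -0.271, 0.711); φ = arcsin(p_z) ≈ 45.28°, λ = atan2(p_y, p_x) ≈ -157.38°.

≈ 45°N, 157°W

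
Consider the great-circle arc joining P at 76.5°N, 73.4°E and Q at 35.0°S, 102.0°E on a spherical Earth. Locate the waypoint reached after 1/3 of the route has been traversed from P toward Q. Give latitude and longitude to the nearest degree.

Write both endpoints as unit vectors p₁, p₂ with components (cos φ cos λ, cos φ sin λ, sin φ).
The central angle between the endpoints is δ = arccos(p₁·p₂) ≈ 1.971 rad (112.9°).
Interpolate at f = 1/3 with slerp weights a = sin((1−f)δ)/sin δ ≈ 1.050, b = sin(fδ)/sin δ ≈ 0.663.
p = a·p₁ + b·p₂ ≈ (-0.043, 0.766, 0.641); φ = arcsin(p_z) ≈ 39.86°, λ = atan2(p_y, p_x) ≈ 93.20°.

≈ 40°N, 93°E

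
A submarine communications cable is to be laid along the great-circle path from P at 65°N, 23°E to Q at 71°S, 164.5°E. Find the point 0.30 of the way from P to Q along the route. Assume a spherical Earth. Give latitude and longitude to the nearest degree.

Write both endpoints as unit vectors p₁, p₂ with components (cos φ cos λ, cos φ sin λ, sin φ).
The central angle between the endpoints is δ = arccos(p₁·p₂) ≈ 2.875 rad (164.7°).
Interpolate at f = 0.30 with slerp weights a = sin((1−f)δ)/sin δ ≈ 3.429, b = sin(fδ)/sin δ ≈ 2.880.
p = a·p₁ + b·p₂ ≈ (0.430, 0.817, 0.384); φ = arcsin(p_z) ≈ 22.60°, λ = atan2(p_y, p_x) ≈ 62.22°.

≈ 23°N, 62°E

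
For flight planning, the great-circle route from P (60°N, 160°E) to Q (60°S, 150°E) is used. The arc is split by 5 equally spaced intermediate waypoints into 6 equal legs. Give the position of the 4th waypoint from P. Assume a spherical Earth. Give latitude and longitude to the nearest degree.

≈ (20°S, 154°E)

Write both endpoints as unit vectors p₁, p₂ with components (cos φ cos λ, cos φ sin λ, sin φ).
The central angle between the endpoints is δ = arccos(p₁·p₂) ≈ 2.099 rad (120.3°).
Interpolate at f = 4/6 with slerp weights a = sin((1−f)δ)/sin δ ≈ 0.745, b = sin(fδ)/sin δ ≈ 1.141.
p = a·p₁ + b·p₂ ≈ (-0.844, 0.413, -0.342); φ = arcsin(p_z) ≈ -20.02°, λ = atan2(p_y, p_x) ≈ 153.95°.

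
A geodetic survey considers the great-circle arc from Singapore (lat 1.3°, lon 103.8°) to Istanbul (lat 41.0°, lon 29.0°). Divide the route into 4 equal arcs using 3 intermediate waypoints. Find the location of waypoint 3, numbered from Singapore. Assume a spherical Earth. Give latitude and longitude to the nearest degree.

Convert each endpoint to a unit vector on the sphere (x = cos φ cos λ, y = cos φ sin λ, z = sin φ).
The central angle between the endpoints is δ = arccos(p₁·p₂) ≈ 1.356 rad (77.7°).
Interpolate at f = 3/4 with slerp weights a = sin((1−f)δ)/sin δ ≈ 0.340, b = sin(fδ)/sin δ ≈ 0.871.
p = a·p₁ + b·p₂ ≈ (0.494, 0.649, 0.579); φ = arcsin(p_z) ≈ 35.37°, λ = atan2(p_y, p_x) ≈ 52.75°.

≈ lat 35°, lon 53°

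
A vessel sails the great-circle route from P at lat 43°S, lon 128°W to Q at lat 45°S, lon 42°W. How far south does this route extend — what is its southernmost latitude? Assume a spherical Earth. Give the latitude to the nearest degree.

≈ 53°S

The great circle lies in the plane with unit normal n̂ = (p₁ × p₂)/|p₁ × p₂|.
Here n̂_z ≈ +0.603; the vertex latitude is φ_max = arccos|n̂_z| ≈ 52.9°.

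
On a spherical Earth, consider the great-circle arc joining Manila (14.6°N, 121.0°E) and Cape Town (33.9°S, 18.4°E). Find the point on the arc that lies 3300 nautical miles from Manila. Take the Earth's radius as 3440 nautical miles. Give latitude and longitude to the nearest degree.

The haversine formula gives a central angle δ ≈ 1.892 rad (108.4°) between the endpoints. The total great-circle distance is δ·R ≈ 1.892 × 3440 ≈ 6509 nmi, so the target fraction is f = 3300/6509 ≈ 0.507.
Interpolate at f ≈ 0.507 with slerp weights a = sin((1−f)δ)/sin δ ≈ 0.847, b = sin(fδ)/sin δ ≈ 0.863.
p = a·p₁ + b·p₂ ≈ (0.258, 0.928, -0.268); φ = arcsin(p_z) ≈ -15.54°, λ = atan2(p_y, p_x) ≈ 74.49°.

≈ (16°S, 74°E)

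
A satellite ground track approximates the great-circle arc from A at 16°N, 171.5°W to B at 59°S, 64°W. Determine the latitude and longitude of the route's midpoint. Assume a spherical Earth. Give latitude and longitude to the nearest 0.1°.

Convert each endpoint to a unit vector on the sphere (x = cos φ cos λ, y = cos φ sin λ, z = sin φ).
The central angle between the endpoints is δ = arccos(p₁·p₂) ≈ 1.966 rad (112.7°).
Interpolate at f = 1/2 with slerp weights a = sin((1−f)δ)/sin δ ≈ 0.902, b = sin(fδ)/sin δ ≈ 0.902.
p = a·p₁ + b·p₂ ≈ (-0.654, -0.546, -0.524); φ = arcsin(p_z) ≈ -31.63°, λ = atan2(p_y, p_x) ≈ -140.15°.

≈ 31.6°S, 140.2°W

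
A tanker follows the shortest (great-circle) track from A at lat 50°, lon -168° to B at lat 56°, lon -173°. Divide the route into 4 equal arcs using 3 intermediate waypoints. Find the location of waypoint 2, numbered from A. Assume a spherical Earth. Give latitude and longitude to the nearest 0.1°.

≈ lat 53.0°, lon -170.3°

From cos δ = sin φ₁ sin φ₂ + cos φ₁ cos φ₂ cos Δλ, the central angle is δ ≈ 0.117 rad (6.7°).
Interpolate at f = 2/4 with slerp weights a = sin((1−f)δ)/sin δ ≈ 0.501, b = sin(fδ)/sin δ ≈ 0.501.
p = a·p₁ + b·p₂ ≈ (-0.593, -0.101, 0.799); φ = arcsin(p_z) ≈ 53.03°, λ = atan2(p_y, p_x) ≈ -170.33°.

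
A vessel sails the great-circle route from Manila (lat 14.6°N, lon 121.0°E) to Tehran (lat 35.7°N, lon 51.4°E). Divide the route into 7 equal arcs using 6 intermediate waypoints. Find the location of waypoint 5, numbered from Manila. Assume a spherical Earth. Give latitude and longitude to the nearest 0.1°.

Write both endpoints as unit vectors p₁, p₂ with components (cos φ cos λ, cos φ sin λ, sin φ).
The central angle between the endpoints is δ = arccos(p₁·p₂) ≈ 1.136 rad (65.1°).
Interpolate at f = 5/7 with slerp weights a = sin((1−f)δ)/sin δ ≈ 0.352, b = sin(fδ)/sin δ ≈ 0.800.
p = a·p₁ + b·p₂ ≈ (0.230, 0.799, 0.555); φ = arcsin(p_z) ≈ 33.73°, λ = atan2(p_y, p_x) ≈ 73.95°.

≈ lat 33.7°N, lon 74.0°E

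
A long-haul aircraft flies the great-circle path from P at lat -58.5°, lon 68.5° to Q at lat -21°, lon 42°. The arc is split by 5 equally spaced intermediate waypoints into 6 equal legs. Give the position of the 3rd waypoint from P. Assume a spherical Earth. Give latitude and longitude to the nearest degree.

≈ lat -40°, lon 51°

Convert each endpoint to a unit vector on the sphere (x = cos φ cos λ, y = cos φ sin λ, z = sin φ).
The central angle between the endpoints is δ = arccos(p₁·p₂) ≈ 0.735 rad (42.1°).
Interpolate at f = 3/6 with slerp weights a = sin((1−f)δ)/sin δ ≈ 0.536, b = sin(fδ)/sin δ ≈ 0.536.
p = a·p₁ + b·p₂ ≈ (0.474, 0.595, -0.649); φ = arcsin(p_z) ≈ -40.45°, λ = atan2(p_y, p_x) ≈ 51.45°.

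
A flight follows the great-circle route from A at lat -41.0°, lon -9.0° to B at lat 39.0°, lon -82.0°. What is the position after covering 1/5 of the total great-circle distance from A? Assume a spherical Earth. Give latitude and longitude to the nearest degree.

The haversine formula gives a central angle δ ≈ 1.815 rad (104.0°) between the endpoints.
Interpolate at f = 1/5 with slerp weights a = sin((1−f)δ)/sin δ ≈ 1.023, b = sin(fδ)/sin δ ≈ 0.366.
p = a·p₁ + b·p₂ ≈ (0.802, -0.402, -0.441); φ = arcsin(p_z) ≈ -26.17°, λ = atan2(p_y, p_x) ≈ -26.63°.

≈ lat -26°, lon -27°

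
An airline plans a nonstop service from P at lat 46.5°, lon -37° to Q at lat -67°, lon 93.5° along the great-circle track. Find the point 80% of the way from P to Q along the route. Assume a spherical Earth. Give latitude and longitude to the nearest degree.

≈ lat -58°, lon 29°

Write both endpoints as unit vectors p₁, p₂ with components (cos φ cos λ, cos φ sin λ, sin φ).
The central angle between the endpoints is δ = arccos(p₁·p₂) ≈ 2.572 rad (147.4°).
Interpolate at f = 0.80 with slerp weights a = sin((1−f)δ)/sin δ ≈ 0.913, b = sin(fδ)/sin δ ≈ 1.640.
p = a·p₁ + b·p₂ ≈ (0.463, 0.261, -0.847); φ = arcsin(p_z) ≈ -57.89°, λ = atan2(p_y, p_x) ≈ 29.44°.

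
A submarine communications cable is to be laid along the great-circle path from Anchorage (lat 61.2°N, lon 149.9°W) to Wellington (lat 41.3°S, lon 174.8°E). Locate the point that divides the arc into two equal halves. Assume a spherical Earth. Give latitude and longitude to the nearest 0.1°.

From cos δ = sin φ₁ sin φ₂ + cos φ₁ cos φ₂ cos Δλ, the central angle is δ ≈ 1.858 rad (106.4°).
Interpolate at f = 1/2 with slerp weights a = sin((1−f)δ)/sin δ ≈ 0.835, b = sin(fδ)/sin δ ≈ 0.835.
p = a·p₁ + b·p₂ ≈ (-0.973, -0.145, 0.181); φ = arcsin(p_z) ≈ 10.41°, λ = atan2(p_y, p_x) ≈ -171.53°.

≈ lat 10.4°N, lon 171.5°W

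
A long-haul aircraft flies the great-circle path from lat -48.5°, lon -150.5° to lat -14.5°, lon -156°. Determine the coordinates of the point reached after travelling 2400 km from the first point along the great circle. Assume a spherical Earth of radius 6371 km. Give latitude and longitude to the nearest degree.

≈ lat -27°, lon -154°

Write both endpoints as unit vectors p₁, p₂ with components (cos φ cos λ, cos φ sin λ, sin φ).
The central angle between the endpoints is δ = arccos(p₁·p₂) ≈ 0.599 rad (34.3°). The total great-circle distance is δ·R ≈ 0.599 × 6371 ≈ 3814 km, so the target fraction is f = 2400/3814 ≈ 0.629.
Interpolate at f ≈ 0.629 with slerp weights a = sin((1−f)δ)/sin δ ≈ 0.391, b = sin(fδ)/sin δ ≈ 0.653.
p = a·p₁ + b·p₂ ≈ (-0.803, -0.385, -0.456); φ = arcsin(p_z) ≈ -27.13°, λ = atan2(p_y, p_x) ≈ -154.40°.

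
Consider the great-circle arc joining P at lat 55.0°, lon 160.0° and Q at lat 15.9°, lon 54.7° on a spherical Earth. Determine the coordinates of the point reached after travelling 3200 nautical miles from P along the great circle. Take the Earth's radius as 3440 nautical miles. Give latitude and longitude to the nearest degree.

Convert each endpoint to a unit vector on the sphere (x = cos φ cos λ, y = cos φ sin λ, z = sin φ).
The central angle between the endpoints is δ = arccos(p₁·p₂) ≈ 1.492 rad (85.5°). The total great-circle distance is δ·R ≈ 1.492 × 3440 ≈ 5132 nmi, so the target fraction is f = 3200/5132 ≈ 0.624.
Interpolate at f ≈ 0.624 with slerp weights a = sin((1−f)δ)/sin δ ≈ 0.534, b = sin(fδ)/sin δ ≈ 0.804.
p = a·p₁ + b·p₂ ≈ (0.159, 0.736, 0.658); φ = arcsin(p_z) ≈ 41.14°, λ = atan2(p_y, p_x) ≈ 77.81°.

≈ lat 41°, lon 78°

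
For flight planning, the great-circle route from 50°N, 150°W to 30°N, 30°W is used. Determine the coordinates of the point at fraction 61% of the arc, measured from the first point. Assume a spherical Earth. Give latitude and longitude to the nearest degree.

From cos δ = sin φ₁ sin φ₂ + cos φ₁ cos φ₂ cos Δλ, the central angle is δ ≈ 1.466 rad (84.0°).
Interpolate at f = 0.61 with slerp weights a = sin((1−f)δ)/sin δ ≈ 0.544, b = sin(fδ)/sin δ ≈ 0.784.
p = a·p₁ + b·p₂ ≈ (0.285, -0.514, 0.809); φ = arcsin(p_z) ≈ 53.98°, λ = atan2(p_y, p_x) ≈ -61.00°.

≈ 54°N, 61°W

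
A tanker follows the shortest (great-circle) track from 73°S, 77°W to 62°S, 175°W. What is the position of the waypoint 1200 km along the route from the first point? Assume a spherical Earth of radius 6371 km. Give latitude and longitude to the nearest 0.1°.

≈ 76.0°S, 116.7°W

From cos δ = sin φ₁ sin φ₂ + cos φ₁ cos φ₂ cos Δλ, the central angle is δ ≈ 0.600 rad (34.4°). The total great-circle distance is δ·R ≈ 0.600 × 6371 ≈ 3823 km, so the target fraction is f = 1200/3823 ≈ 0.314.
Interpolate at f ≈ 0.314 with slerp weights a = sin((1−f)δ)/sin δ ≈ 0.709, b = sin(fδ)/sin δ ≈ 0.332.
p = a·p₁ + b·p₂ ≈ (-0.108, -0.215, -0.970); φ = arcsin(p_z) ≈ -76.04°, λ = atan2(p_y, p_x) ≈ -116.72°.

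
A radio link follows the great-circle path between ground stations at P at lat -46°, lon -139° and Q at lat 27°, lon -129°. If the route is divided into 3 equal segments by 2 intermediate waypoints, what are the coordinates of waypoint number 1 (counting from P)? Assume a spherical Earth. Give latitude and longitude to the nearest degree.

Write both endpoints as unit vectors p₁, p₂ with components (cos φ cos λ, cos φ sin λ, sin φ).
The central angle between the endpoints is δ = arccos(p₁·p₂) ≈ 1.284 rad (73.6°).
Interpolate at f = 1/3 with slerp weights a = sin((1−f)δ)/sin δ ≈ 0.787, b = sin(fδ)/sin δ ≈ 0.433.
p = a·p₁ + b·p₂ ≈ (-0.655, -0.658, -0.370); φ = arcsin(p_z) ≈ -21.71°, λ = atan2(p_y, p_x) ≈ -134.87°.

≈ lat -22°, lon -135°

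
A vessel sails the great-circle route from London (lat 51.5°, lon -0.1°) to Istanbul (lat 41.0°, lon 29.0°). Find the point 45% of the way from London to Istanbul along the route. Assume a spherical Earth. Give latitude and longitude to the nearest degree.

≈ lat 48°, lon 14°

Convert each endpoint to a unit vector on the sphere (x = cos φ cos λ, y = cos φ sin λ, z = sin φ).
The central angle between the endpoints is δ = arccos(p₁·p₂) ≈ 0.393 rad (22.5°).
Interpolate at f = 0.45 with slerp weights a = sin((1−f)δ)/sin δ ≈ 0.560, b = sin(fδ)/sin δ ≈ 0.459.
p = a·p₁ + b·p₂ ≈ (0.652, 0.167, 0.740); φ = arcsin(p_z) ≈ 47.70°, λ = atan2(p_y, p_x) ≈ 14.41°.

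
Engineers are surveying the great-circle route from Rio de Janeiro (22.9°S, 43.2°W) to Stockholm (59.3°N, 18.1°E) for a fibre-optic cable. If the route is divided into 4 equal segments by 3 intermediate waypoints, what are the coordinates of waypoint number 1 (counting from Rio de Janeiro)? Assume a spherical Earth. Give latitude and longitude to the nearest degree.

≈ 1°S, 33°W

Write both endpoints as unit vectors p₁, p₂ with components (cos φ cos λ, cos φ sin λ, sin φ).
The central angle between the endpoints is δ = arccos(p₁·p₂) ≈ 1.680 rad (96.2°).
Interpolate at f = 1/4 with slerp weights a = sin((1−f)δ)/sin δ ≈ 0.958, b = sin(fδ)/sin δ ≈ 0.410.
p = a·p₁ + b·p₂ ≈ (0.842, -0.539, -0.020); φ = arcsin(p_z) ≈ -1.15°, λ = atan2(p_y, p_x) ≈ -32.61°.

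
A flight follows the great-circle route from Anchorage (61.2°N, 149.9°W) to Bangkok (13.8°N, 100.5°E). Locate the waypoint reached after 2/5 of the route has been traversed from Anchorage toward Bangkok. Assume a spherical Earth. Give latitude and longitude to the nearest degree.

Write both endpoints as unit vectors p₁, p₂ with components (cos φ cos λ, cos φ sin λ, sin φ).
The central angle between the endpoints is δ = arccos(p₁·p₂) ≈ 1.519 rad (87.0°).
Interpolate at f = 2/5 with slerp weights a = sin((1−f)δ)/sin δ ≈ 0.791, b = sin(fδ)/sin δ ≈ 0.572.
p = a·p₁ + b·p₂ ≈ (-0.431, 0.355, 0.830); φ = arcsin(p_z) ≈ 56.08°, λ = atan2(p_y, p_x) ≈ 140.55°.

≈ (56°N, 141°E)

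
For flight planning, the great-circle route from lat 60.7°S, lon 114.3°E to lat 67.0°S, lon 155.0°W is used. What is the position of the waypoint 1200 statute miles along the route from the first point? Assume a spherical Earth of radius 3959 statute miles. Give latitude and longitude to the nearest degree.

From cos δ = sin φ₁ sin φ₂ + cos φ₁ cos φ₂ cos Δλ, the central angle is δ ≈ 0.643 rad (36.8°). The total great-circle distance is δ·R ≈ 0.643 × 3959 ≈ 2545 mi, so the target fraction is f = 1200/2545 ≈ 0.472.
Interpolate at f ≈ 0.472 with slerp weights a = sin((1−f)δ)/sin δ ≈ 0.556, b = sin(fδ)/sin δ ≈ 0.498.
p = a·p₁ + b·p₂ ≈ (-0.288, 0.166, -0.943); φ = arcsin(p_z) ≈ -70.58°, λ = atan2(p_y, p_x) ≈ 150.11°.

≈ lat 71°S, lon 150°E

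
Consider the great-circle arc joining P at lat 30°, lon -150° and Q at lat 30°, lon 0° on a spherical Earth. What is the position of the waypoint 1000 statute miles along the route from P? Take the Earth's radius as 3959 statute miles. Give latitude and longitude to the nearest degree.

From cos δ = sin φ₁ sin φ₂ + cos φ₁ cos φ₂ cos Δλ, the central angle is δ ≈ 1.982 rad (113.5°). The total great-circle distance is δ·R ≈ 1.982 × 3959 ≈ 7846 mi, so the target fraction is f = 1000/7846 ≈ 0.127.
Interpolate at f ≈ 0.127 with slerp weights a = sin((1−f)δ)/sin δ ≈ 1.077, b = sin(fδ)/sin δ ≈ 0.273.
p = a·p₁ + b·p₂ ≈ (-0.572, -0.466, 0.675); φ = arcsin(p_z) ≈ 42.45°, λ = atan2(p_y, p_x) ≈ -140.79°.

≈ lat 42°, lon -141°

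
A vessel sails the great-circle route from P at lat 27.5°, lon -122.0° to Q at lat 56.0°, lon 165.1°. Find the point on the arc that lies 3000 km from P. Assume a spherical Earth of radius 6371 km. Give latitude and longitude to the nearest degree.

Write both endpoints as unit vectors p₁, p₂ with components (cos φ cos λ, cos φ sin λ, sin φ).
The central angle between the endpoints is δ = arccos(p₁·p₂) ≈ 1.014 rad (58.1°). The total great-circle distance is δ·R ≈ 1.014 × 6371 ≈ 6459 km, so the target fraction is f = 3000/6459 ≈ 0.464.
Interpolate at f ≈ 0.464 with slerp weights a = sin((1−f)δ)/sin δ ≈ 0.609, b = sin(fδ)/sin δ ≈ 0.534.
p = a·p₁ + b·p₂ ≈ (-0.575, -0.381, 0.724); φ = arcsin(p_z) ≈ 46.40°, λ = atan2(p_y, p_x) ≈ -146.47°.

≈ lat 46°, lon -146°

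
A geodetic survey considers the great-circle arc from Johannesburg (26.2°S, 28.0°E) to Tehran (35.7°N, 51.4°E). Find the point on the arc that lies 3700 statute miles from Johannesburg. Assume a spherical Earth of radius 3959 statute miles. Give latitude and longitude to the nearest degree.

≈ (24°N, 46°E)

Write both endpoints as unit vectors p₁, p₂ with components (cos φ cos λ, cos φ sin λ, sin φ).
The central angle between the endpoints is δ = arccos(p₁·p₂) ≈ 1.147 rad (65.7°). The total great-circle distance is δ·R ≈ 1.147 × 3959 ≈ 4542 mi, so the target fraction is f = 3700/4542 ≈ 0.815.
Interpolate at f ≈ 0.815 with slerp weights a = sin((1−f)δ)/sin δ ≈ 0.231, b = sin(fδ)/sin δ ≈ 0.882.
p = a·p₁ + b·p₂ ≈ (0.630, 0.657, 0.413); φ = arcsin(p_z) ≈ 24.38°, λ = atan2(p_y, p_x) ≈ 46.21°.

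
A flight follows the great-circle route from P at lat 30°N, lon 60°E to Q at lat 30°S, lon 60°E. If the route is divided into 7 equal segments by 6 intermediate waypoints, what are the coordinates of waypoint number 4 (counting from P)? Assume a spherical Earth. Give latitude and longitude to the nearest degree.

Write both endpoints as unit vectors p₁, p₂ with components (cos φ cos λ, cos φ sin λ, sin φ).
The central angle between the endpoints is δ = arccos(p₁·p₂) ≈ 1.047 rad (60.0°).
Interpolate at f = 4/7 with slerp weights a = sin((1−f)δ)/sin δ ≈ 0.501, b = sin(fδ)/sin δ ≈ 0.650.
p = a·p₁ + b·p₂ ≈ (0.499, 0.864, -0.075); φ = arcsin(p_z) ≈ -4.29°, λ = atan2(p_y, p_x) ≈ 60.00°.

≈ lat 4°S, lon 60°E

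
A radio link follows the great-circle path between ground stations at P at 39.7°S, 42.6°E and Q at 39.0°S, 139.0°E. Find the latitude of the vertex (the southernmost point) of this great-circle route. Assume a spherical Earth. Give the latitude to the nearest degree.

The great circle lies in the plane with unit normal n̂ = (p₁ × p₂)/|p₁ × p₂|.
Here n̂_z ≈ +0.631; the vertex latitude is φ_max = arccos|n̂_z| ≈ 50.9°.
Check via Clairaut: cos φ_max = |cos φ₁| · sin C = cos(39.7°)·sin(124.9°) ≈ 0.631, again giving ≈ 50.9°.

≈ 51°S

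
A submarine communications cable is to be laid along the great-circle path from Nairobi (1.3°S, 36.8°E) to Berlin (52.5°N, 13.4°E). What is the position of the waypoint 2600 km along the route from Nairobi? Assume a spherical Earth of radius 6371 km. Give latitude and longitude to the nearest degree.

≈ (21°N, 30°E)

The haversine formula gives a central angle δ ≈ 1.000 rad (57.3°) between the endpoints. The total great-circle distance is δ·R ≈ 1.000 × 6371 ≈ 6369 km, so the target fraction is f = 2600/6369 ≈ 0.408.
Interpolate at f ≈ 0.408 with slerp weights a = sin((1−f)δ)/sin δ ≈ 0.663, b = sin(fδ)/sin δ ≈ 0.472.
p = a·p₁ + b·p₂ ≈ (0.810, 0.464, 0.359); φ = arcsin(p_z) ≈ 21.05°, λ = atan2(p_y, p_x) ≈ 29.78°.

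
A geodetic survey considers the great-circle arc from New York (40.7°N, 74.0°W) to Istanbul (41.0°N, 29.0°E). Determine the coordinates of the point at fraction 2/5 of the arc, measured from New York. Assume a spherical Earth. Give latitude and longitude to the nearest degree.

≈ 54°N, 35°W

Convert each endpoint to a unit vector on the sphere (x = cos φ cos λ, y = cos φ sin λ, z = sin φ).
The central angle between the endpoints is δ = arccos(p₁·p₂) ≈ 1.267 rad (72.6°).
Interpolate at f = 2/5 with slerp weights a = sin((1−f)δ)/sin δ ≈ 0.722, b = sin(fδ)/sin δ ≈ 0.509.
p = a·p₁ + b·p₂ ≈ (0.487, -0.340, 0.805); φ = arcsin(p_z) ≈ 53.58°, λ = atan2(p_y, p_x) ≈ -34.95°.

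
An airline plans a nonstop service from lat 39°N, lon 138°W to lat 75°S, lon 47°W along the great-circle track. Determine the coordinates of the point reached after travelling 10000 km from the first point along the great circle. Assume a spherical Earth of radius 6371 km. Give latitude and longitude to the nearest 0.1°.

From cos δ = sin φ₁ sin φ₂ + cos φ₁ cos φ₂ cos Δλ, the central angle is δ ≈ 2.229 rad (127.7°). The total great-circle distance is δ·R ≈ 2.229 × 6371 ≈ 14198 km, so the target fraction is f = 10000/14198 ≈ 0.704.
Interpolate at f ≈ 0.704 with slerp weights a = sin((1−f)δ)/sin δ ≈ 0.774, b = sin(fδ)/sin δ ≈ 1.264.
p = a·p₁ + b·p₂ ≈ (-0.224, -0.642, -0.734); φ = arcsin(p_z) ≈ -47.20°, λ = atan2(p_y, p_x) ≈ -109.23°.

≈ lat 47.2°S, lon 109.2°W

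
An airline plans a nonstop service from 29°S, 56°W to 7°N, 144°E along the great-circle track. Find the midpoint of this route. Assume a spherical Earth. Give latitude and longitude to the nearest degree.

Convert each endpoint to a unit vector on the sphere (x = cos φ cos λ, y = cos φ sin λ, z = sin φ).
The central angle between the endpoints is δ = arccos(p₁·p₂) ≈ 2.636 rad (151.0°).
Interpolate at f = 1/2 with slerp weights a = sin((1−f)δ)/sin δ ≈ 1.999, b = sin(fδ)/sin δ ≈ 1.999.
p = a·p₁ + b·p₂ ≈ (-0.627, -0.283, -0.725); φ = arcsin(p_z) ≈ -46.50°, λ = atan2(p_y, p_x) ≈ -155.71°.

≈ 47°S, 156°W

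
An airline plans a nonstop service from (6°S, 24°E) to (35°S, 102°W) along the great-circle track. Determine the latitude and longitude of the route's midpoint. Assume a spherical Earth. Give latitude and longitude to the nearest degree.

≈ (39°S, 28°W)

The haversine formula gives a central angle δ ≈ 2.003 rad (114.8°) between the endpoints.
Interpolate at f = 1/2 with slerp weights a = sin((1−f)δ)/sin δ ≈ 0.928, b = sin(fδ)/sin δ ≈ 0.928.
p = a·p₁ + b·p₂ ≈ (0.685, -0.368, -0.629); φ = arcsin(p_z) ≈ -38.98°, λ = atan2(p_y, p_x) ≈ -28.25°.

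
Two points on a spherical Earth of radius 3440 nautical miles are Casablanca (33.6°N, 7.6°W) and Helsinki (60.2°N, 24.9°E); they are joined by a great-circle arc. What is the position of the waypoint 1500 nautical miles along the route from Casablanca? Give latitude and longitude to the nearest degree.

≈ (54°N, 13°E)

Write both endpoints as unit vectors p₁, p₂ with components (cos φ cos λ, cos φ sin λ, sin φ).
The central angle between the endpoints is δ = arccos(p₁·p₂) ≈ 0.593 rad (34.0°). The total great-circle distance is δ·R ≈ 0.593 × 3440 ≈ 2040 nmi, so the target fraction is f = 1500/2040 ≈ 0.735.
Interpolate at f ≈ 0.735 with slerp weights a = sin((1−f)δ)/sin δ ≈ 0.280, b = sin(fδ)/sin δ ≈ 0.756.
p = a·p₁ + b·p₂ ≈ (0.572, 0.127, 0.811); φ = arcsin(p_z) ≈ 54.16°, λ = atan2(p_y, p_x) ≈ 12.56°.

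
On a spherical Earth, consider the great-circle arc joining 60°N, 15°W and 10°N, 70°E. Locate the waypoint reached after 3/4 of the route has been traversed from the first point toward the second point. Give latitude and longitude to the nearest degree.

≈ 27°N, 59°E

Write both endpoints as unit vectors p₁, p₂ with components (cos φ cos λ, cos φ sin λ, sin φ).
The central angle between the endpoints is δ = arccos(p₁·p₂) ≈ 1.376 rad (78.9°).
Interpolate at f = 3/4 with slerp weights a = sin((1−f)δ)/sin δ ≈ 0.344, b = sin(fδ)/sin δ ≈ 0.875.
p = a·p₁ + b·p₂ ≈ (0.461, 0.765, 0.450); φ = arcsin(p_z) ≈ 26.72°, λ = atan2(p_y, p_x) ≈ 58.95°.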